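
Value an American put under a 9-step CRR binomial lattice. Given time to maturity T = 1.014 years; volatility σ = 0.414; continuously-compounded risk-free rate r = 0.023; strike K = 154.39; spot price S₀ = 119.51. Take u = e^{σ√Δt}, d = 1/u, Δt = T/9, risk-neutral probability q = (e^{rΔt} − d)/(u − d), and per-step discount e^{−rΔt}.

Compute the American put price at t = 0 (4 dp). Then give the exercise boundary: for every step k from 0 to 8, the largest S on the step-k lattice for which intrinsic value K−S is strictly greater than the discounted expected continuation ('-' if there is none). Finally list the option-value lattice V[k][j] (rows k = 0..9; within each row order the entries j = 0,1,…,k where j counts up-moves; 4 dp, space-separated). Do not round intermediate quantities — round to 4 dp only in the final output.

price = 42.5459
boundary = - - - 78.7684 90.5113 78.7684 90.5113 104.0048 119.5100
tree:
42.5459
53.0119 31.1931
64.2285 40.8856 20.6346
75.6216 51.9680 28.8415 11.6627
85.8410 63.8787 39.0677 17.6794 5.0664
94.7345 75.6216 51.0172 26.0539 8.5060 1.2866
102.4741 85.8410 63.8787 37.0592 14.0141 2.4553 0.0000
109.2097 94.7345 75.6216 50.3852 22.5106 4.6855 0.0000 0.0000
115.0714 102.4741 85.8410 63.8787 34.8800 8.9415 0.0000 0.0000 0.0000
120.1725 109.2097 94.7345 75.6216 50.3852 17.0633 0.0000 0.0000 0.0000 0.0000

params: Δt=0.11267 u=1.14908 d=0.87026 q=0.47462 e^(-rΔt)=0.99741
t_9 payoffs: 120.1725 109.2097 94.7345 75.6216 50.3852 17.0633 0.0000 0.0000 0.0000 0.0000
t_8: node(8,0) S=39.3186 payoff=115.0714 vs cont=114.6718 → 115.0714 [stop]  node(8,1) S=51.9159 payoff=102.4741 vs cont=102.0746 → 102.4741 [stop]  node(8,2) S=68.5490 payoff=85.8410 vs cont=85.4414 → 85.8410 [stop]  node(8,3) S=90.5113 payoff=63.8787 vs cont=63.4791 → 63.8787 [stop]  node(8,4) S=119.5100 payoff=34.8800 vs cont=34.4804 → 34.8800 [stop]  node(8,5) S=157.7995 payoff=0.0000 vs cont=8.9415 → 8.9415 [wait]  node(8,6) S=208.3565 payoff=0.0000 vs cont=0.0000 → 0.0000 [wait]  node(8,7) S=275.1113 payoff=0.0000 vs cont=0.0000 → 0.0000 [wait]  node(8,8) S=363.2536 payoff=0.0000 vs cont=0.0000 → 0.0000 [wait]  ⇒ S*(8)=119.5100
t_7: node(7,0) S=45.1803 payoff=109.2097 vs cont=108.8101 → 109.2097 [stop]  node(7,1) S=59.6555 payoff=94.7345 vs cont=94.3349 → 94.7345 [stop]  node(7,2) S=78.7684 payoff=75.6216 vs cont=75.2220 → 75.6216 [stop]  node(7,3) S=104.0048 payoff=50.3852 vs cont=49.9856 → 50.3852 [stop]  node(7,4) S=137.3267 payoff=17.0633 vs cont=22.5106 → 22.5106 [wait]  node(7,5) S=181.3245 payoff=0.0000 vs cont=4.6855 → 4.6855 [wait]  node(7,6) S=239.4185 payoff=0.0000 vs cont=0.0000 → 0.0000 [wait]  node(7,7) S=316.1253 payoff=0.0000 vs cont=0.0000 → 0.0000 [wait]  ⇒ S*(7)=104.0048
t_6: node(6,0) S=51.9159 payoff=102.4741 vs cont=102.0746 → 102.4741 [stop]  node(6,1) S=68.5490 payoff=85.8410 vs cont=85.4414 → 85.8410 [stop]  node(6,2) S=90.5113 payoff=63.8787 vs cont=63.4791 → 63.8787 [stop]  node(6,3) S=119.5100 payoff=34.8800 vs cont=37.0592 → 37.0592 [wait]  node(6,4) S=157.7995 payoff=0.0000 vs cont=14.0141 → 14.0141 [wait]  node(6,5) S=208.3565 payoff=0.0000 vs cont=2.4553 → 2.4553 [wait]  node(6,6) S=275.1113 payoff=0.0000 vs cont=0.0000 → 0.0000 [wait]  ⇒ S*(6)=90.5113
t_5: node(5,0) S=59.6555 payoff=94.7345 vs cont=94.3349 → 94.7345 [stop]  node(5,1) S=78.7684 payoff=75.6216 vs cont=75.2220 → 75.6216 [stop]  node(5,2) S=104.0048 payoff=50.3852 vs cont=51.0172 → 51.0172 [wait]  node(5,3) S=137.3267 payoff=17.0633 vs cont=26.0539 → 26.0539 [wait]  node(5,4) S=181.3245 payoff=0.0000 vs cont=8.5060 → 8.5060 [wait]  node(5,5) S=239.4185 payoff=0.0000 vs cont=1.2866 → 1.2866 [wait]  ⇒ S*(5)=78.7684
t_4: node(4,0) S=68.5490 payoff=85.8410 vs cont=85.4414 → 85.8410 [stop]  node(4,1) S=90.5113 payoff=63.8787 vs cont=63.7783 → 63.8787 [stop]  node(4,2) S=119.5100 payoff=34.8800 vs cont=39.0677 → 39.0677 [wait]  node(4,3) S=157.7995 payoff=0.0000 vs cont=17.6794 → 17.6794 [wait]  node(4,4) S=208.3565 payoff=0.0000 vs cont=5.0664 → 5.0664 [wait]  ⇒ S*(4)=90.5113
t_3: node(3,0) S=78.7684 payoff=75.6216 vs cont=75.2220 → 75.6216 [stop]  node(3,1) S=104.0048 payoff=50.3852 vs cont=51.9680 → 51.9680 [wait]  node(3,2) S=137.3267 payoff=17.0633 vs cont=28.8415 → 28.8415 [wait]  node(3,3) S=181.3245 payoff=0.0000 vs cont=11.6627 → 11.6627 [wait]  ⇒ S*(3)=78.7684
t_2: node(2,0) S=90.5113 payoff=63.8787 vs cont=64.2285 → 64.2285 [wait]  node(2,1) S=119.5100 payoff=34.8800 vs cont=40.8856 → 40.8856 [wait]  node(2,2) S=157.7995 payoff=0.0000 vs cont=20.6346 → 20.6346 [wait]  ⇒ S*(2)=-
t_1: node(1,0) S=104.0048 payoff=50.3852 vs cont=53.0119 → 53.0119 [wait]  node(1,1) S=137.3267 payoff=17.0633 vs cont=31.1931 → 31.1931 [wait]  ⇒ S*(1)=-
t_0: node(0,0) S=119.5100 payoff=34.8800 vs cont=42.5459 → 42.5459 [wait]  ⇒ S*(0)=-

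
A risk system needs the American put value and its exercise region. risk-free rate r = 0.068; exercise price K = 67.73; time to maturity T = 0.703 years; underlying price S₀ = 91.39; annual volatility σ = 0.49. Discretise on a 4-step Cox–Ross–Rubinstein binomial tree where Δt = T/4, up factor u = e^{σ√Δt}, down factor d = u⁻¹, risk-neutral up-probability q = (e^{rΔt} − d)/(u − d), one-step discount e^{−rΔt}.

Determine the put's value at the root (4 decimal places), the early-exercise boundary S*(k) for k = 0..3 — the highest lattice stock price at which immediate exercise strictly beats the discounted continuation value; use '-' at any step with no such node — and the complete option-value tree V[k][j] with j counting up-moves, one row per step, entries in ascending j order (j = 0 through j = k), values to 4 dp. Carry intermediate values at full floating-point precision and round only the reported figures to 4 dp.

price = 3.9113
boundary = - - - 49.3469
tree:
3.9113
6.6853 0.9791
11.2211 1.8978 0.0000
18.3831 3.6785 0.0000 0.0000
27.5466 7.1300 0.0000 0.0000 0.0000

Δt=0.17575  u=1.22804  d=0.81430  q=0.47788  discount=0.98812
step 4 (expiry): payoffs max(K−S,0) = 27.5466 7.1300 0.0000 0.0000 0.0000
step 3: (k=3,j=0): S=49.3469, (K−S)⁺=18.3831, hold=17.5785 ⇒ V=18.3831 exercise | (k=3,j=1): S=74.4193, (K−S)⁺=0.0000, hold=3.6785 ⇒ V=3.6785 continue | (k=3,j=2): S=112.2307, (K−S)⁺=0.0000, hold=0.0000 ⇒ V=0.0000 continue | (k=3,j=3): S=169.2535, (K−S)⁺=0.0000, hold=0.0000 ⇒ V=0.0000 continue  boundary S*=49.3469
step 2: (k=2,j=0): S=60.6000, (K−S)⁺=7.1300, hold=11.2211 ⇒ V=11.2211 continue | (k=2,j=1): S=91.3900, (K−S)⁺=0.0000, hold=1.8978 ⇒ V=1.8978 continue | (k=2,j=2): S=137.8239, (K−S)⁺=0.0000, hold=0.0000 ⇒ V=0.0000 continue  boundary S*=-
step 1: (k=1,j=0): S=74.4193, (K−S)⁺=0.0000, hold=6.6853 ⇒ V=6.6853 continue | (k=1,j=1): S=112.2307, (K−S)⁺=0.0000, hold=0.9791 ⇒ V=0.9791 continue  boundary S*=-
step 0: (k=0,j=0): S=91.3900, (K−S)⁺=0.0000, hold=3.9113 ⇒ V=3.9113 continue  boundary S*=-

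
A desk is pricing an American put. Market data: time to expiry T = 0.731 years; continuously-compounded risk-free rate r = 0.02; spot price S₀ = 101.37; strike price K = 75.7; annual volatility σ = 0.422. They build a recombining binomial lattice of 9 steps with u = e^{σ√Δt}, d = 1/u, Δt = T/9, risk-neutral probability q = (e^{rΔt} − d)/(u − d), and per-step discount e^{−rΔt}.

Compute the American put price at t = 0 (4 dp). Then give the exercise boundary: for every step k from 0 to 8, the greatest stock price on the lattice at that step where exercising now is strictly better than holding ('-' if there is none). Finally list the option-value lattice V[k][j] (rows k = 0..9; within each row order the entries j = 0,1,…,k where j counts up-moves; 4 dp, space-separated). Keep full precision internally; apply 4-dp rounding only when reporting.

price = 3.5863
boundary = - - - - - - 49.2628 55.5586 62.6589
tree:
3.5863
5.3582 1.6536
7.8352 2.6574 0.5574
11.1718 4.1994 0.9737 0.1023
15.4600 6.5027 1.6854 0.1959 0.0000
20.6468 9.8192 2.8844 0.3750 0.0000 0.0000
26.4372 14.3610 4.8672 0.7177 0.0000 0.0000 0.0000
32.0195 20.1414 8.0647 1.3738 0.0000 0.0000 0.0000 0.0000
36.9693 26.4372 13.0411 2.6296 0.0000 0.0000 0.0000 0.0000 0.0000
41.3581 32.0195 20.1414 5.0334 0.0000 0.0000 0.0000 0.0000 0.0000 0.0000

params: Δt=0.08122 u=1.12780 d=0.88668 q=0.47671 e^(-rΔt)=0.99838
t_9 payoffs: 41.3581 32.0195 20.1414 5.0334 0.0000 0.0000 0.0000 0.0000 0.0000 0.0000
t_8: node(8,0) S=38.7307 payoff=36.9693 vs cont=36.8464 → 36.9693 [stop]  node(8,1) S=49.2628 payoff=26.4372 vs cont=26.3143 → 26.4372 [stop]  node(8,2) S=62.6589 payoff=13.0411 vs cont=12.9182 → 13.0411 [stop]  node(8,3) S=79.6977 payoff=0.0000 vs cont=2.6296 → 2.6296 [wait]  node(8,4) S=101.3700 payoff=0.0000 vs cont=0.0000 → 0.0000 [wait]  node(8,5) S=128.9356 payoff=0.0000 vs cont=0.0000 → 0.0000 [wait]  node(8,6) S=163.9971 payoff=0.0000 vs cont=0.0000 → 0.0000 [wait]  node(8,7) S=208.5930 payoff=0.0000 vs cont=0.0000 → 0.0000 [wait]  node(8,8) S=265.3158 payoff=0.0000 vs cont=0.0000 → 0.0000 [wait]  ⇒ S*(8)=62.6589
t_7: node(7,0) S=43.6805 payoff=32.0195 vs cont=31.8966 → 32.0195 [stop]  node(7,1) S=55.5586 payoff=20.1414 vs cont=20.0186 → 20.1414 [stop]  node(7,2) S=70.6666 payoff=5.0334 vs cont=8.0647 → 8.0647 [wait]  node(7,3) S=89.8830 payoff=0.0000 vs cont=1.3738 → 1.3738 [wait]  node(7,4) S=114.3250 payoff=0.0000 vs cont=0.0000 → 0.0000 [wait]  node(7,5) S=145.4134 payoff=0.0000 vs cont=0.0000 → 0.0000 [wait]  node(7,6) S=184.9558 payoff=0.0000 vs cont=0.0000 → 0.0000 [wait]  node(7,7) S=235.2509 payoff=0.0000 vs cont=0.0000 → 0.0000 [wait]  ⇒ S*(7)=55.5586
t_6: node(6,0) S=49.2628 payoff=26.4372 vs cont=26.3143 → 26.4372 [stop]  node(6,1) S=62.6589 payoff=13.0411 vs cont=14.3610 → 14.3610 [wait]  node(6,2) S=79.6977 payoff=0.0000 vs cont=4.8672 → 4.8672 [wait]  node(6,3) S=101.3700 payoff=0.0000 vs cont=0.7177 → 0.7177 [wait]  node(6,4) S=128.9356 payoff=0.0000 vs cont=0.0000 → 0.0000 [wait]  node(6,5) S=163.9971 payoff=0.0000 vs cont=0.0000 → 0.0000 [wait]  node(6,6) S=208.5930 payoff=0.0000 vs cont=0.0000 → 0.0000 [wait]  ⇒ S*(6)=49.2628
t_5: node(5,0) S=55.5586 payoff=20.1414 vs cont=20.6468 → 20.6468 [wait]  node(5,1) S=70.6666 payoff=5.0334 vs cont=9.8192 → 9.8192 [wait]  node(5,2) S=89.8830 payoff=0.0000 vs cont=2.8844 → 2.8844 [wait]  node(5,3) S=114.3250 payoff=0.0000 vs cont=0.3750 → 0.3750 [wait]  node(5,4) S=145.4134 payoff=0.0000 vs cont=0.0000 → 0.0000 [wait]  node(5,5) S=184.9558 payoff=0.0000 vs cont=0.0000 → 0.0000 [wait]  ⇒ S*(5)=-
t_4: node(4,0) S=62.6589 payoff=13.0411 vs cont=15.4600 → 15.4600 [wait]  node(4,1) S=79.6977 payoff=0.0000 vs cont=6.5027 → 6.5027 [wait]  node(4,2) S=101.3700 payoff=0.0000 vs cont=1.6854 → 1.6854 [wait]  node(4,3) S=128.9356 payoff=0.0000 vs cont=0.1959 → 0.1959 [wait]  node(4,4) S=163.9971 payoff=0.0000 vs cont=0.0000 → 0.0000 [wait]  ⇒ S*(4)=-
t_3: node(3,0) S=70.6666 payoff=5.0334 vs cont=11.1718 → 11.1718 [wait]  node(3,1) S=89.8830 payoff=0.0000 vs cont=4.1994 → 4.1994 [wait]  node(3,2) S=114.3250 payoff=0.0000 vs cont=0.9737 → 0.9737 [wait]  node(3,3) S=145.4134 payoff=0.0000 vs cont=0.1023 → 0.1023 [wait]  ⇒ S*(3)=-
t_2: node(2,0) S=79.6977 payoff=0.0000 vs cont=7.8352 → 7.8352 [wait]  node(2,1) S=101.3700 payoff=0.0000 vs cont=2.6574 → 2.6574 [wait]  node(2,2) S=128.9356 payoff=0.0000 vs cont=0.5574 → 0.5574 [wait]  ⇒ S*(2)=-
t_1: node(1,0) S=89.8830 payoff=0.0000 vs cont=5.3582 → 5.3582 [wait]  node(1,1) S=114.3250 payoff=0.0000 vs cont=1.6536 → 1.6536 [wait]  ⇒ S*(1)=-
t_0: node(0,0) S=101.3700 payoff=0.0000 vs cont=3.5863 → 3.5863 [wait]  ⇒ S*(0)=-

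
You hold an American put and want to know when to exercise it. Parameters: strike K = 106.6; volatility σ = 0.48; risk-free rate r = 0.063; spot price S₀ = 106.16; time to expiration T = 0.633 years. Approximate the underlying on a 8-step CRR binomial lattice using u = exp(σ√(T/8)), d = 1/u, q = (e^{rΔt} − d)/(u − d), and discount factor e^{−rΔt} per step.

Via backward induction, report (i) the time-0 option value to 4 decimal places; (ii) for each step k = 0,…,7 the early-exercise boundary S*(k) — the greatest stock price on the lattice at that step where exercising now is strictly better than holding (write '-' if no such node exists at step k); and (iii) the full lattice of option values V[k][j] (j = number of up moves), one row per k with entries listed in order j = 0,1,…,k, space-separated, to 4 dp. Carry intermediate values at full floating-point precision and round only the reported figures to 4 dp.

price = 14.1972
boundary = - - - 70.8020 61.8596 70.8020 81.0371 92.7518
tree:
14.1972
20.0003 8.1751
27.2688 12.4806 3.6829
35.7980 18.4840 6.2281 1.0154
44.7404 26.3519 10.3114 1.9520 0.0304
52.5534 35.7980 16.5829 3.7516 0.0593 0.0000
59.3795 44.7404 25.5629 7.2087 0.1157 0.0000 0.0000
65.3436 52.5534 35.7980 13.8482 0.2256 0.0000 0.0000 0.0000
70.5543 59.3795 44.7404 25.5629 0.4400 0.0000 0.0000 0.0000 0.0000

params: Δt=0.07913 u=1.14456 d=0.87370 q=0.48475 e^(-rΔt)=0.99503
t_8 payoffs: 70.5543 59.3795 44.7404 25.5629 0.4400 0.0000 0.0000 0.0000 0.0000
t_7: node(7,0) S=41.2564 payoff=65.3436 vs cont=64.8135 → 65.3436 [stop]  node(7,1) S=54.0466 payoff=52.5534 vs cont=52.0233 → 52.5534 [stop]  node(7,2) S=70.8020 payoff=35.7980 vs cont=35.2679 → 35.7980 [stop]  node(7,3) S=92.7518 payoff=13.8482 vs cont=13.3181 → 13.8482 [stop]  node(7,4) S=121.5065 payoff=0.0000 vs cont=0.2256 → 0.2256 [wait]  node(7,5) S=159.1755 payoff=0.0000 vs cont=0.0000 → 0.0000 [wait]  node(7,6) S=208.5226 payoff=0.0000 vs cont=0.0000 → 0.0000 [wait]  node(7,7) S=273.1681 payoff=0.0000 vs cont=0.0000 → 0.0000 [wait]  ⇒ S*(7)=92.7518
t_6: node(6,0) S=47.2205 payoff=59.3795 vs cont=58.8495 → 59.3795 [stop]  node(6,1) S=61.8596 payoff=44.7404 vs cont=44.2103 → 44.7404 [stop]  node(6,2) S=81.0371 payoff=25.5629 vs cont=25.0328 → 25.5629 [stop]  node(6,3) S=106.1600 payoff=0.4400 vs cont=7.2087 → 7.2087 [wait]  node(6,4) S=139.0714 payoff=0.0000 vs cont=0.1157 → 0.1157 [wait]  node(6,5) S=182.1859 payoff=0.0000 vs cont=0.0000 → 0.0000 [wait]  node(6,6) S=238.6665 payoff=0.0000 vs cont=0.0000 → 0.0000 [wait]  ⇒ S*(6)=81.0371
t_5: node(5,0) S=54.0466 payoff=52.5534 vs cont=52.0233 → 52.5534 [stop]  node(5,1) S=70.8020 payoff=35.7980 vs cont=35.2679 → 35.7980 [stop]  node(5,2) S=92.7518 payoff=13.8482 vs cont=16.5829 → 16.5829 [wait]  node(5,3) S=121.5065 payoff=0.0000 vs cont=3.7516 → 3.7516 [wait]  node(5,4) S=159.1755 payoff=0.0000 vs cont=0.0593 → 0.0593 [wait]  node(5,5) S=208.5226 payoff=0.0000 vs cont=0.0000 → 0.0000 [wait]  ⇒ S*(5)=70.8020
t_4: node(4,0) S=61.8596 payoff=44.7404 vs cont=44.2103 → 44.7404 [stop]  node(4,1) S=81.0371 payoff=25.5629 vs cont=26.3519 → 26.3519 [wait]  node(4,2) S=106.1600 payoff=0.4400 vs cont=10.3114 → 10.3114 [wait]  node(4,3) S=139.0714 payoff=0.0000 vs cont=1.9520 → 1.9520 [wait]  node(4,4) S=182.1859 payoff=0.0000 vs cont=0.0304 → 0.0304 [wait]  ⇒ S*(4)=61.8596
t_3: node(3,0) S=70.8020 payoff=35.7980 vs cont=35.6485 → 35.7980 [stop]  node(3,1) S=92.7518 payoff=13.8482 vs cont=18.4840 → 18.4840 [wait]  node(3,2) S=121.5065 payoff=0.0000 vs cont=6.2281 → 6.2281 [wait]  node(3,3) S=159.1755 payoff=0.0000 vs cont=1.0154 → 1.0154 [wait]  ⇒ S*(3)=70.8020
t_2: node(2,0) S=81.0371 payoff=25.5629 vs cont=27.2688 → 27.2688 [wait]  node(2,1) S=106.1600 payoff=0.4400 vs cont=12.4806 → 12.4806 [wait]  node(2,2) S=139.0714 payoff=0.0000 vs cont=3.6829 → 3.6829 [wait]  ⇒ S*(2)=-
t_1: node(1,0) S=92.7518 payoff=13.8482 vs cont=20.0003 → 20.0003 [wait]  node(1,1) S=121.5065 payoff=0.0000 vs cont=8.1751 → 8.1751 [wait]  ⇒ S*(1)=-
t_0: node(0,0) S=106.1600 payoff=0.4400 vs cont=14.1972 → 14.1972 [wait]  ⇒ S*(0)=-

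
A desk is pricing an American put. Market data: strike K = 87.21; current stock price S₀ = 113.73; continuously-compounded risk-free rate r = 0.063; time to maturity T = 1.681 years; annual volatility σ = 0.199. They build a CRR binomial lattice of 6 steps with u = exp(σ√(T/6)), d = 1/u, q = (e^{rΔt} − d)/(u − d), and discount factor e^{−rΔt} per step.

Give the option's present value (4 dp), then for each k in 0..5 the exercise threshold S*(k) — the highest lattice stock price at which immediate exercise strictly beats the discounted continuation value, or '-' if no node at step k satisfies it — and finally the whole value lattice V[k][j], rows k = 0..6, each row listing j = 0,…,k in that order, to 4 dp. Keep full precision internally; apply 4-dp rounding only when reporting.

Δt=0.28017  u=1.11108  d=0.90003  q=0.55806  discount=0.98250
step 6 (expiry): payoffs max(K−S,0) = 26.7590 12.5833 0.0000 0.0000 0.0000 0.0000 0.0000
step 5: (k=5,j=0): S=67.1659, (K−S)⁺=20.0441, hold=18.5183 ⇒ V=20.0441 exercise | (k=5,j=1): S=82.9162, (K−S)⁺=4.2938, hold=5.4637 ⇒ V=5.4637 continue | (k=5,j=2): S=102.3599, (K−S)⁺=0.0000, hold=0.0000 ⇒ V=0.0000 continue | (k=5,j=3): S=126.3631, (K−S)⁺=0.0000, hold=0.0000 ⇒ V=0.0000 continue | (k=5,j=4): S=155.9950, (K−S)⁺=0.0000, hold=0.0000 ⇒ V=0.0000 continue | (k=5,j=5): S=192.5755, (K−S)⁺=0.0000, hold=0.0000 ⇒ V=0.0000 continue  boundary S*=67.1659
step 4: (k=4,j=0): S=74.6267, (K−S)⁺=12.5833, hold=11.6990 ⇒ V=12.5833 exercise | (k=4,j=1): S=92.1265, (K−S)⁺=0.0000, hold=2.3724 ⇒ V=2.3724 continue | (k=4,j=2): S=113.7300, (K−S)⁺=0.0000, hold=0.0000 ⇒ V=0.0000 continue | (k=4,j=3): S=140.3995, (K−S)⁺=0.0000, hold=0.0000 ⇒ V=0.0000 continue | (k=4,j=4): S=173.3229, (K−S)⁺=0.0000, hold=0.0000 ⇒ V=0.0000 continue  boundary S*=74.6267
step 3: (k=3,j=0): S=82.9162, (K−S)⁺=4.2938, hold=6.7645 ⇒ V=6.7645 continue | (k=3,j=1): S=102.3599, (K−S)⁺=0.0000, hold=1.0301 ⇒ V=1.0301 continue | (k=3,j=2): S=126.3631, (K−S)⁺=0.0000, hold=0.0000 ⇒ V=0.0000 continue | (k=3,j=3): S=155.9950, (K−S)⁺=0.0000, hold=0.0000 ⇒ V=0.0000 continue  boundary S*=-
step 2: (k=2,j=0): S=92.1265, (K−S)⁺=0.0000, hold=3.5020 ⇒ V=3.5020 continue | (k=2,j=1): S=113.7300, (K−S)⁺=0.0000, hold=0.4473 ⇒ V=0.4473 continue | (k=2,j=2): S=140.3995, (K−S)⁺=0.0000, hold=0.0000 ⇒ V=0.0000 continue  boundary S*=-
step 1: (k=1,j=0): S=102.3599, (K−S)⁺=0.0000, hold=1.7658 ⇒ V=1.7658 continue | (k=1,j=1): S=126.3631, (K−S)⁺=0.0000, hold=0.1942 ⇒ V=0.1942 continue  boundary S*=-
step 0: (k=0,j=0): S=113.7300, (K−S)⁺=0.0000, hold=0.8732 ⇒ V=0.8732 continue  boundary S*=-

price = 0.8732
boundary = - - - - 74.6267 67.1659
tree:
0.8732
1.7658 0.1942
3.5020 0.4473 0.0000
6.7645 1.0301 0.0000 0.0000
12.5833 2.3724 0.0000 0.0000 0.0000
20.0441 5.4637 0.0000 0.0000 0.0000 0.0000
26.7590 12.5833 0.0000 0.0000 0.0000 0.0000 0.0000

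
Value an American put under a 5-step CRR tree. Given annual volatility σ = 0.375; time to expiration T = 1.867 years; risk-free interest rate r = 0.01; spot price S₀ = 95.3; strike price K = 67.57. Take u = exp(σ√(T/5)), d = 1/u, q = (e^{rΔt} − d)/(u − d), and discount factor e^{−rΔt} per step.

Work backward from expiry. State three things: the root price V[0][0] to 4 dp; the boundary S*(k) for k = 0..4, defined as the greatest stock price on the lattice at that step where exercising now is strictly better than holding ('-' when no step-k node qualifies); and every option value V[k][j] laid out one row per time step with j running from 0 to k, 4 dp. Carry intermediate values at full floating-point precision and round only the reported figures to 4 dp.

Δt=0.37340  u=1.25753  d=0.79521  q=0.45105  discount=0.99627
step 5 (expiry): payoffs max(K−S,0) = 37.2659 19.6476 0.0000 0.0000 0.0000 0.0000
step 4: (k=4,j=0): S=38.1083, (K−S)⁺=29.4617, hold=29.2098 ⇒ V=29.4617 exercise | (k=4,j=1): S=60.2638, (K−S)⁺=7.3062, hold=10.7453 ⇒ V=10.7453 continue | (k=4,j=2): S=95.3000, (K−S)⁺=0.0000, hold=0.0000 ⇒ V=0.0000 continue | (k=4,j=3): S=150.7056, (K−S)⁺=0.0000, hold=0.0000 ⇒ V=0.0000 continue | (k=4,j=4): S=238.3230, (K−S)⁺=0.0000, hold=0.0000 ⇒ V=0.0000 continue  boundary S*=38.1083
step 3: (k=3,j=0): S=47.9224, (K−S)⁺=19.6476, hold=20.9412 ⇒ V=20.9412 continue | (k=3,j=1): S=75.7835, (K−S)⁺=0.0000, hold=5.8766 ⇒ V=5.8766 continue | (k=3,j=2): S=119.8426, (K−S)⁺=0.0000, hold=0.0000 ⇒ V=0.0000 continue | (k=3,j=3): S=189.5168, (K−S)⁺=0.0000, hold=0.0000 ⇒ V=0.0000 continue  boundary S*=-
step 2: (k=2,j=0): S=60.2638, (K−S)⁺=7.3062, hold=14.0936 ⇒ V=14.0936 continue | (k=2,j=1): S=95.3000, (K−S)⁺=0.0000, hold=3.2139 ⇒ V=3.2139 continue | (k=2,j=2): S=150.7056, (K−S)⁺=0.0000, hold=0.0000 ⇒ V=0.0000 continue  boundary S*=-
step 1: (k=1,j=0): S=75.7835, (K−S)⁺=0.0000, hold=9.1520 ⇒ V=9.1520 continue | (k=1,j=1): S=119.8426, (K−S)⁺=0.0000, hold=1.7577 ⇒ V=1.7577 continue  boundary S*=-
step 0: (k=0,j=0): S=95.3000, (K−S)⁺=0.0000, hold=5.7951 ⇒ V=5.7951 continue  boundary S*=-

price = 5.7951
boundary = - - - - 38.1083
tree:
5.7951
9.1520 1.7577
14.0936 3.2139 0.0000
20.9412 5.8766 0.0000 0.0000
29.4617 10.7453 0.0000 0.0000 0.0000
37.2659 19.6476 0.0000 0.0000 0.0000 0.0000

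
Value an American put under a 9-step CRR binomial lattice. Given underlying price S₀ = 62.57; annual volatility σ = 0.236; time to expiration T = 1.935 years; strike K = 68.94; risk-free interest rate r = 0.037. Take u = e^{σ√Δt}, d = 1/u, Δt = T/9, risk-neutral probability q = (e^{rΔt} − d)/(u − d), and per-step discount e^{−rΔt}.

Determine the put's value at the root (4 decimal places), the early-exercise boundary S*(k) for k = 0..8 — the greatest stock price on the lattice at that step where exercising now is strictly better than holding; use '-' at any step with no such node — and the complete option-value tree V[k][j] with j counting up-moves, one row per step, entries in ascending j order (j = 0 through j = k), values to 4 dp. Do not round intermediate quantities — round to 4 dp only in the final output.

Δt=0.21500  u=1.11564  d=0.89635  q=0.50909  discount=0.99208
step 9 (expiry): payoffs max(K−S,0) = 45.5706 39.8532 32.7370 23.8798 12.8556 0.0000 0.0000 0.0000 0.0000 0.0000
step 8: (k=8,j=0): S=26.0719, (K−S)⁺=42.8681, hold=42.3219 ⇒ V=42.8681 exercise | (k=8,j=1): S=32.4504, (K−S)⁺=36.4896, hold=35.9433 ⇒ V=36.4896 exercise | (k=8,j=2): S=40.3896, (K−S)⁺=28.5504, hold=28.0042 ⇒ V=28.5504 exercise | (k=8,j=3): S=50.2710, (K−S)⁺=18.6690, hold=18.1227 ⇒ V=18.6690 exercise | (k=8,j=4): S=62.5700, (K−S)⁺=6.3700, hold=6.2609 ⇒ V=6.3700 exercise | (k=8,j=5): S=77.8780, (K−S)⁺=0.0000, hold=0.0000 ⇒ V=0.0000 continue | (k=8,j=6): S=96.9311, (K−S)⁺=0.0000, hold=0.0000 ⇒ V=0.0000 continue | (k=8,j=7): S=120.6457, (K−S)⁺=0.0000, hold=0.0000 ⇒ V=0.0000 continue | (k=8,j=8): S=150.1621, (K−S)⁺=0.0000, hold=0.0000 ⇒ V=0.0000 continue  boundary S*=62.5700
step 7: (k=7,j=0): S=29.0868, (K−S)⁺=39.8532, hold=39.3069 ⇒ V=39.8532 exercise | (k=7,j=1): S=36.2030, (K−S)⁺=32.7370, hold=32.1907 ⇒ V=32.7370 exercise | (k=7,j=2): S=45.0602, (K−S)⁺=23.8798, hold=23.3335 ⇒ V=23.8798 exercise | (k=7,j=3): S=56.0844, (K−S)⁺=12.8556, hold=12.3094 ⇒ V=12.8556 exercise | (k=7,j=4): S=69.8056, (K−S)⁺=0.0000, hold=3.1023 ⇒ V=3.1023 continue | (k=7,j=5): S=86.8838, (K−S)⁺=0.0000, hold=0.0000 ⇒ V=0.0000 continue | (k=7,j=6): S=108.1403, (K−S)⁺=0.0000, hold=0.0000 ⇒ V=0.0000 continue | (k=7,j=7): S=134.5972, (K−S)⁺=0.0000, hold=0.0000 ⇒ V=0.0000 continue  boundary S*=56.0844
step 6: (k=6,j=0): S=32.4504, (K−S)⁺=36.4896, hold=35.9433 ⇒ V=36.4896 exercise | (k=6,j=1): S=40.3896, (K−S)⁺=28.5504, hold=28.0042 ⇒ V=28.5504 exercise | (k=6,j=2): S=50.2710, (K−S)⁺=18.6690, hold=18.1227 ⇒ V=18.6690 exercise | (k=6,j=3): S=62.5700, (K−S)⁺=6.3700, hold=7.8278 ⇒ V=7.8278 continue | (k=6,j=4): S=77.8780, (K−S)⁺=0.0000, hold=1.5109 ⇒ V=1.5109 continue | (k=6,j=5): S=96.9311, (K−S)⁺=0.0000, hold=0.0000 ⇒ V=0.0000 continue | (k=6,j=6): S=120.6457, (K−S)⁺=0.0000, hold=0.0000 ⇒ V=0.0000 continue  boundary S*=50.2710
step 5: (k=5,j=0): S=36.2030, (K−S)⁺=32.7370, hold=32.1907 ⇒ V=32.7370 exercise | (k=5,j=1): S=45.0602, (K−S)⁺=23.8798, hold=23.3335 ⇒ V=23.8798 exercise | (k=5,j=2): S=56.0844, (K−S)⁺=12.8556, hold=13.0457 ⇒ V=13.0457 continue | (k=5,j=3): S=69.8056, (K−S)⁺=0.0000, hold=4.5754 ⇒ V=4.5754 continue | (k=5,j=4): S=86.8838, (K−S)⁺=0.0000, hold=0.7358 ⇒ V=0.7358 continue | (k=5,j=5): S=108.1403, (K−S)⁺=0.0000, hold=0.0000 ⇒ V=0.0000 continue  boundary S*=45.0602
step 4: (k=4,j=0): S=40.3896, (K−S)⁺=28.5504, hold=28.0042 ⇒ V=28.5504 exercise | (k=4,j=1): S=50.2710, (K−S)⁺=18.6690, hold=18.2187 ⇒ V=18.6690 exercise | (k=4,j=2): S=62.5700, (K−S)⁺=6.3700, hold=8.6643 ⇒ V=8.6643 continue | (k=4,j=3): S=77.8780, (K−S)⁺=0.0000, hold=2.5999 ⇒ V=2.5999 continue | (k=4,j=4): S=96.9311, (K−S)⁺=0.0000, hold=0.3584 ⇒ V=0.3584 continue  boundary S*=50.2710
step 3: (k=3,j=0): S=45.0602, (K−S)⁺=23.8798, hold=23.3335 ⇒ V=23.8798 exercise | (k=3,j=1): S=56.0844, (K−S)⁺=12.8556, hold=13.4681 ⇒ V=13.4681 continue | (k=3,j=2): S=69.8056, (K−S)⁺=0.0000, hold=5.5328 ⇒ V=5.5328 continue | (k=3,j=3): S=86.8838, (K−S)⁺=0.0000, hold=1.4472 ⇒ V=1.4472 continue  boundary S*=45.0602
step 2: (k=2,j=0): S=50.2710, (K−S)⁺=18.6690, hold=18.4321 ⇒ V=18.6690 exercise | (k=2,j=1): S=62.5700, (K−S)⁺=6.3700, hold=9.3536 ⇒ V=9.3536 continue | (k=2,j=2): S=77.8780, (K−S)⁺=0.0000, hold=3.4255 ⇒ V=3.4255 continue  boundary S*=50.2710
step 1: (k=1,j=0): S=56.0844, (K−S)⁺=12.8556, hold=13.8163 ⇒ V=13.8163 continue | (k=1,j=1): S=69.8056, (K−S)⁺=0.0000, hold=6.2855 ⇒ V=6.2855 continue  boundary S*=-
step 0: (k=0,j=0): S=62.5700, (K−S)⁺=6.3700, hold=9.9033 ⇒ V=9.9033 continue  boundary S*=-

price = 9.9033
boundary = - - 50.2710 45.0602 50.2710 45.0602 50.2710 56.0844 62.5700
tree:
9.9033
13.8163 6.2855
18.6690 9.3536 3.4255
23.8798 13.4681 5.5328 1.4472
28.5504 18.6690 8.6643 2.5999 0.3584
32.7370 23.8798 13.0457 4.5754 0.7358 0.0000
36.4896 28.5504 18.6690 7.8278 1.5109 0.0000 0.0000
39.8532 32.7370 23.8798 12.8556 3.1023 0.0000 0.0000 0.0000
42.8681 36.4896 28.5504 18.6690 6.3700 0.0000 0.0000 0.0000 0.0000
45.5706 39.8532 32.7370 23.8798 12.8556 0.0000 0.0000 0.0000 0.0000 0.0000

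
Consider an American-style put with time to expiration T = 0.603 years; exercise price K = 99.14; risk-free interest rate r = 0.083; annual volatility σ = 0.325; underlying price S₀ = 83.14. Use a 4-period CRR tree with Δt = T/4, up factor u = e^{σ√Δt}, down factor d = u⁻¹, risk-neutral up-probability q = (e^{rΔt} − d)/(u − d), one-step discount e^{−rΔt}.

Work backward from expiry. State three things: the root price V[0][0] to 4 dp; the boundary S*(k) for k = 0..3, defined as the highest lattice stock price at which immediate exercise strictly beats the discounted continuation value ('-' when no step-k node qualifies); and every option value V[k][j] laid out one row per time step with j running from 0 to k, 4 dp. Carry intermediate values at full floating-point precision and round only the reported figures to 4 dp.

Δt=0.15075, u=1.13449, d=0.88145, q=0.51825, disc=e^(-rΔt)=0.98757
k=4 terminal: V=max(K-S,0) → 48.9517 34.5439 16.0000 0.0000 0.0000
k=3: j=0 S=56.9382 intr=42.2018 cont=40.9690 V=42.2018[EX]; j=1 S=73.2838 intr=25.8562 cont=24.6235 V=25.8562[EX]; j=2 S=94.3218 intr=4.8182 cont=7.6121 V=7.6121[hold]; j=3 S=121.3992 intr=0.0000 cont=0.0000 V=0.0000[hold]  S*(3)=73.2838
k=2: j=0 S=64.5961 intr=34.5439 cont=33.3112 V=34.5439[EX]; j=1 S=83.1400 intr=16.0000 cont=16.1972 V=16.1972[hold]; j=2 S=107.0074 intr=0.0000 cont=3.6215 V=3.6215[hold]  S*(2)=64.5961
k=1: j=0 S=73.2838 intr=25.8562 cont=24.7244 V=25.8562[EX]; j=1 S=94.3218 intr=4.8182 cont=9.5595 V=9.5595[hold]  S*(1)=73.2838
k=0: j=0 S=83.1400 intr=16.0000 cont=17.1939 V=17.1939[hold]  S*(0)=-

price = 17.1939
boundary = - 73.2838 64.5961 73.2838
tree:
17.1939
25.8562 9.5595
34.5439 16.1972 3.6215
42.2018 25.8562 7.6121 0.0000
48.9517 34.5439 16.0000 0.0000 0.0000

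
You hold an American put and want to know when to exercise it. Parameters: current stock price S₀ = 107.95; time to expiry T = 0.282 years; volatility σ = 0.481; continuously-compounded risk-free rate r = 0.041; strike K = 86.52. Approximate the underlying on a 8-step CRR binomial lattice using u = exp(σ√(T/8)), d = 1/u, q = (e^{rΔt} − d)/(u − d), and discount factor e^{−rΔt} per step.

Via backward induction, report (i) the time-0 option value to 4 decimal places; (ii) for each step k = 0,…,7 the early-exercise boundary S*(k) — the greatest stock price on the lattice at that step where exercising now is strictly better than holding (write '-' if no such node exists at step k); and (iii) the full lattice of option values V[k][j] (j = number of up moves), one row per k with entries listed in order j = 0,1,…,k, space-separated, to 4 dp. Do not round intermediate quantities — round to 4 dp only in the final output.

params: Δt=0.03525 u=1.09451 d=0.91365 q=0.48544 e^(-rΔt)=0.99856
t_8 payoffs: 34.1043 23.7283 11.2985 0.0000 0.0000 0.0000 0.0000 0.0000 0.0000
t_7: node(7,0) S=57.3696 payoff=29.1504 vs cont=29.0255 → 29.1504 [stop]  node(7,1) S=68.7262 payoff=17.7938 vs cont=17.6689 → 17.7938 [stop]  node(7,2) S=82.3308 payoff=4.1892 vs cont=5.8054 → 5.8054 [wait]  node(7,3) S=98.6285 payoff=0.0000 vs cont=0.0000 → 0.0000 [wait]  node(7,4) S=118.1525 payoff=0.0000 vs cont=0.0000 → 0.0000 [wait]  node(7,5) S=141.5412 payoff=0.0000 vs cont=0.0000 → 0.0000 [wait]  node(7,6) S=169.5599 payoff=0.0000 vs cont=0.0000 → 0.0000 [wait]  node(7,7) S=203.1251 payoff=0.0000 vs cont=0.0000 → 0.0000 [wait]  ⇒ S*(7)=68.7262
t_6: node(6,0) S=62.7917 payoff=23.7283 vs cont=23.6034 → 23.7283 [stop]  node(6,1) S=75.2215 payoff=11.2985 vs cont=11.9569 → 11.9569 [wait]  node(6,2) S=90.1120 payoff=0.0000 vs cont=2.9829 → 2.9829 [wait]  node(6,3) S=107.9500 payoff=0.0000 vs cont=0.0000 → 0.0000 [wait]  node(6,4) S=129.3192 payoff=0.0000 vs cont=0.0000 → 0.0000 [wait]  node(6,5) S=154.9184 payoff=0.0000 vs cont=0.0000 → 0.0000 [wait]  node(6,6) S=185.5852 payoff=0.0000 vs cont=0.0000 → 0.0000 [wait]  ⇒ S*(6)=62.7917
t_5: node(5,0) S=68.7262 payoff=17.7938 vs cont=17.9881 → 17.9881 [wait]  node(5,1) S=82.3308 payoff=4.1892 vs cont=7.5897 → 7.5897 [wait]  node(5,2) S=98.6285 payoff=0.0000 vs cont=1.5327 → 1.5327 [wait]  node(5,3) S=118.1525 payoff=0.0000 vs cont=0.0000 → 0.0000 [wait]  node(5,4) S=141.5412 payoff=0.0000 vs cont=0.0000 → 0.0000 [wait]  node(5,5) S=169.5599 payoff=0.0000 vs cont=0.0000 → 0.0000 [wait]  ⇒ S*(5)=-
t_4: node(4,0) S=75.2215 payoff=11.2985 vs cont=12.9216 → 12.9216 [wait]  node(4,1) S=90.1120 payoff=0.0000 vs cont=4.6427 → 4.6427 [wait]  node(4,2) S=107.9500 payoff=0.0000 vs cont=0.7875 → 0.7875 [wait]  node(4,3) S=129.3192 payoff=0.0000 vs cont=0.0000 → 0.0000 [wait]  node(4,4) S=154.9184 payoff=0.0000 vs cont=0.0000 → 0.0000 [wait]  ⇒ S*(4)=-
t_3: node(3,0) S=82.3308 payoff=4.1892 vs cont=8.8899 → 8.8899 [wait]  node(3,1) S=98.6285 payoff=0.0000 vs cont=2.7673 → 2.7673 [wait]  node(3,2) S=118.1525 payoff=0.0000 vs cont=0.4047 → 0.4047 [wait]  node(3,3) S=141.5412 payoff=0.0000 vs cont=0.0000 → 0.0000 [wait]  ⇒ S*(3)=-
t_2: node(2,0) S=90.1120 payoff=0.0000 vs cont=5.9092 → 5.9092 [wait]  node(2,1) S=107.9500 payoff=0.0000 vs cont=1.6180 → 1.6180 [wait]  node(2,2) S=129.3192 payoff=0.0000 vs cont=0.2079 → 0.2079 [wait]  ⇒ S*(2)=-
t_1: node(1,0) S=98.6285 payoff=0.0000 vs cont=3.8206 → 3.8206 [wait]  node(1,1) S=118.1525 payoff=0.0000 vs cont=0.9322 → 0.9322 [wait]  ⇒ S*(1)=-
t_0: node(0,0) S=107.9500 payoff=0.0000 vs cont=2.4150 → 2.4150 [wait]  ⇒ S*(0)=-

price = 2.4150
boundary = - - - - - - 62.7917 68.7262
tree:
2.4150
3.8206 0.9322
5.9092 1.6180 0.2079
8.8899 2.7673 0.4047 0.0000
12.9216 4.6427 0.7875 0.0000 0.0000
17.9881 7.5897 1.5327 0.0000 0.0000 0.0000
23.7283 11.9569 2.9829 0.0000 0.0000 0.0000 0.0000
29.1504 17.7938 5.8054 0.0000 0.0000 0.0000 0.0000 0.0000
34.1043 23.7283 11.2985 0.0000 0.0000 0.0000 0.0000 0.0000 0.0000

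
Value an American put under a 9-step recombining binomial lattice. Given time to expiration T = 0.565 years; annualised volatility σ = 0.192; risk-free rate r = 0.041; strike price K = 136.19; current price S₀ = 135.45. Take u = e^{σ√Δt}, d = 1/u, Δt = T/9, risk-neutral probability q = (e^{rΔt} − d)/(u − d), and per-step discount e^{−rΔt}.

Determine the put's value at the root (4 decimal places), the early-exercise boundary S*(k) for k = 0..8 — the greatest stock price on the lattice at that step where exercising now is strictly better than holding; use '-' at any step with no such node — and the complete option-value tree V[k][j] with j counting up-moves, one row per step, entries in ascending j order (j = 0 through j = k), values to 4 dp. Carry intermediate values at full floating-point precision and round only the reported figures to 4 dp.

Δt=0.06278, u=1.04928, d=0.95303, q=0.51475, disc=e^(-rΔt)=0.99743
k=9 terminal: V=max(K-S,0) → 48.3389 39.4665 29.6980 18.9430 7.1018 0.0000 0.0000 0.0000 0.0000 0.0000
k=8: j=0 S=92.1806 intr=44.0094 cont=43.6593 V=44.0094[EX]; j=1 S=101.4903 intr=34.6997 cont=34.3496 V=34.6997[EX]; j=2 S=111.7402 intr=24.4498 cont=24.0997 V=24.4498[EX]; j=3 S=123.0252 intr=13.1648 cont=12.8147 V=13.1648[EX]; j=4 S=135.4500 intr=0.7400 cont=3.4373 V=3.4373[hold]; j=5 S=149.1296 intr=0.0000 cont=0.0000 V=0.0000[hold]; j=6 S=164.1907 intr=0.0000 cont=0.0000 V=0.0000[hold]; j=7 S=180.7730 intr=0.0000 cont=0.0000 V=0.0000[hold]; j=8 S=199.0299 intr=0.0000 cont=0.0000 V=0.0000[hold]  S*(8)=123.0252
k=7: j=0 S=96.7235 intr=39.4665 cont=39.1164 V=39.4665[EX]; j=1 S=106.4920 intr=29.6980 cont=29.3479 V=29.6980[EX]; j=2 S=117.2470 intr=18.9430 cont=18.5929 V=18.9430[EX]; j=3 S=129.0882 intr=7.1018 cont=8.1366 V=8.1366[hold]; j=4 S=142.1253 intr=0.0000 cont=1.6636 V=1.6636[hold]; j=5 S=156.4791 intr=0.0000 cont=0.0000 V=0.0000[hold]; j=6 S=172.2825 intr=0.0000 cont=0.0000 V=0.0000[hold]; j=7 S=189.6819 intr=0.0000 cont=0.0000 V=0.0000[hold]  S*(7)=117.2470
k=6: j=0 S=101.4903 intr=34.6997 cont=34.3496 V=34.6997[EX]; j=1 S=111.7402 intr=24.4498 cont=24.0997 V=24.4498[EX]; j=2 S=123.0252 intr=13.1648 cont=13.3460 V=13.3460[hold]; j=3 S=135.4500 intr=0.7400 cont=4.7923 V=4.7923[hold]; j=4 S=149.1296 intr=0.0000 cont=0.8052 V=0.8052[hold]; j=5 S=164.1907 intr=0.0000 cont=0.0000 V=0.0000[hold]; j=6 S=180.7730 intr=0.0000 cont=0.0000 V=0.0000[hold]  S*(6)=111.7402
k=5: j=0 S=106.4920 intr=29.6980 cont=29.3479 V=29.6980[EX]; j=1 S=117.2470 intr=18.9430 cont=18.6859 V=18.9430[EX]; j=2 S=129.0882 intr=7.1018 cont=8.9199 V=8.9199[hold]; j=3 S=142.1253 intr=0.0000 cont=2.7329 V=2.7329[hold]; j=4 S=156.4791 intr=0.0000 cont=0.3897 V=0.3897[hold]; j=5 S=172.2825 intr=0.0000 cont=0.0000 V=0.0000[hold]  S*(5)=117.2470
k=4: j=0 S=111.7402 intr=24.4498 cont=24.0997 V=24.4498[EX]; j=1 S=123.0252 intr=13.1648 cont=13.7482 V=13.7482[hold]; j=2 S=135.4500 intr=0.7400 cont=5.7204 V=5.7204[hold]; j=3 S=149.1296 intr=0.0000 cont=1.5228 V=1.5228[hold]; j=4 S=164.1907 intr=0.0000 cont=0.1886 V=0.1886[hold]  S*(4)=111.7402
k=3: j=0 S=117.2470 intr=18.9430 cont=18.8924 V=18.9430[EX]; j=1 S=129.0882 intr=7.1018 cont=9.5911 V=9.5911[hold]; j=2 S=142.1253 intr=0.0000 cont=3.5505 V=3.5505[hold]; j=3 S=156.4791 intr=0.0000 cont=0.8339 V=0.8339[hold]  S*(3)=117.2470
k=2: j=0 S=123.0252 intr=13.1648 cont=14.0928 V=14.0928[hold]; j=1 S=135.4500 intr=0.7400 cont=6.4651 V=6.4651[hold]; j=2 S=149.1296 intr=0.0000 cont=2.1466 V=2.1466[hold]  S*(2)=-
k=1: j=0 S=129.0882 intr=7.1018 cont=10.1403 V=10.1403[hold]; j=1 S=142.1253 intr=0.0000 cont=4.2312 V=4.2312[hold]  S*(1)=-
k=0: j=0 S=135.4500 intr=0.7400 cont=7.0803 V=7.0803[hold]  S*(0)=-

price = 7.0803
boundary = - - - 117.2470 111.7402 117.2470 111.7402 117.2470 123.0252
tree:
7.0803
10.1403 4.2312
14.0928 6.4651 2.1466
18.9430 9.5911 3.5505 0.8339
24.4498 13.7482 5.7204 1.5228 0.1886
29.6980 18.9430 8.9199 2.7329 0.3897 0.0000
34.6997 24.4498 13.3460 4.7923 0.8052 0.0000 0.0000
39.4665 29.6980 18.9430 8.1366 1.6636 0.0000 0.0000 0.0000
44.0094 34.6997 24.4498 13.1648 3.4373 0.0000 0.0000 0.0000 0.0000
48.3389 39.4665 29.6980 18.9430 7.1018 0.0000 0.0000 0.0000 0.0000 0.0000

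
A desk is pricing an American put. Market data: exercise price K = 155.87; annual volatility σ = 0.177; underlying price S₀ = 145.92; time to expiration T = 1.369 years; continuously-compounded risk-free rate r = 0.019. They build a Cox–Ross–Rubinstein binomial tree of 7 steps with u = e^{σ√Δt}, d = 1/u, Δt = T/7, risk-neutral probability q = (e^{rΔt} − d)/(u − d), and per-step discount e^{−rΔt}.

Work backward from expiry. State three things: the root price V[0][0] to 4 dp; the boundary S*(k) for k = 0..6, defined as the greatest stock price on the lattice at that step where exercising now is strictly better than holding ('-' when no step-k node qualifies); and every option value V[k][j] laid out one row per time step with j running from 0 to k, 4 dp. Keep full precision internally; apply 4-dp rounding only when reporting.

price = 15.9583
boundary = - - 124.7744 115.3801 124.7744 134.9336 124.7744
tree:
15.9583
22.7091 9.4378
31.0956 14.6298 4.4018
40.4899 21.8441 7.6436 1.2465
49.1769 31.0956 12.9080 2.5234 0.0000
57.2099 40.4899 20.9364 5.1085 0.0000 0.0000
64.6380 49.1769 31.0956 10.3418 0.0000 0.0000 0.0000
71.5069 57.2099 40.4899 20.9364 0.0000 0.0000 0.0000 0.0000

params: Δt=0.19557 u=1.08142 d=0.92471 q=0.50420 e^(-rΔt)=0.99629
t_7 payoffs: 71.5069 57.2099 40.4899 20.9364 0.0000 0.0000 0.0000 0.0000
t_6: node(6,0) S=91.2320 payoff=64.6380 vs cont=64.0599 → 64.6380 [stop]  node(6,1) S=106.6931 payoff=49.1769 vs cont=48.5988 → 49.1769 [stop]  node(6,2) S=124.7744 payoff=31.0956 vs cont=30.5175 → 31.0956 [stop]  node(6,3) S=145.9200 payoff=9.9500 vs cont=10.3418 → 10.3418 [wait]  node(6,4) S=170.6491 payoff=0.0000 vs cont=0.0000 → 0.0000 [wait]  node(6,5) S=199.5691 payoff=0.0000 vs cont=0.0000 → 0.0000 [wait]  node(6,6) S=233.3902 payoff=0.0000 vs cont=0.0000 → 0.0000 [wait]  ⇒ S*(6)=124.7744
t_5: node(5,0) S=98.6601 payoff=57.2099 vs cont=56.6318 → 57.2099 [stop]  node(5,1) S=115.3801 payoff=40.4899 vs cont=39.9118 → 40.4899 [stop]  node(5,2) S=134.9336 payoff=20.9364 vs cont=20.5551 → 20.9364 [stop]  node(5,3) S=157.8009 payoff=0.0000 vs cont=5.1085 → 5.1085 [wait]  node(5,4) S=184.5435 payoff=0.0000 vs cont=0.0000 → 0.0000 [wait]  node(5,5) S=215.8181 payoff=0.0000 vs cont=0.0000 → 0.0000 [wait]  ⇒ S*(5)=134.9336
t_4: node(4,0) S=106.6931 payoff=49.1769 vs cont=48.5988 → 49.1769 [stop]  node(4,1) S=124.7744 payoff=31.0956 vs cont=30.5175 → 31.0956 [stop]  node(4,2) S=145.9200 payoff=9.9500 vs cont=12.9080 → 12.9080 [wait]  node(4,3) S=170.6491 payoff=0.0000 vs cont=2.5234 → 2.5234 [wait]  node(4,4) S=199.5691 payoff=0.0000 vs cont=0.0000 → 0.0000 [wait]  ⇒ S*(4)=124.7744
t_3: node(3,0) S=115.3801 payoff=40.4899 vs cont=39.9118 → 40.4899 [stop]  node(3,1) S=134.9336 payoff=20.9364 vs cont=21.8441 → 21.8441 [wait]  node(3,2) S=157.8009 payoff=0.0000 vs cont=7.6436 → 7.6436 [wait]  node(3,3) S=184.5435 payoff=0.0000 vs cont=1.2465 → 1.2465 [wait]  ⇒ S*(3)=115.3801
t_2: node(2,0) S=124.7744 payoff=31.0956 vs cont=30.9734 → 31.0956 [stop]  node(2,1) S=145.9200 payoff=9.9500 vs cont=14.6298 → 14.6298 [wait]  node(2,2) S=170.6491 payoff=0.0000 vs cont=4.4018 → 4.4018 [wait]  ⇒ S*(2)=124.7744
t_1: node(1,0) S=134.9336 payoff=20.9364 vs cont=22.7091 → 22.7091 [wait]  node(1,1) S=157.8009 payoff=0.0000 vs cont=9.4378 → 9.4378 [wait]  ⇒ S*(1)=-
t_0: node(0,0) S=145.9200 payoff=9.9500 vs cont=15.9583 → 15.9583 [wait]  ⇒ S*(0)=-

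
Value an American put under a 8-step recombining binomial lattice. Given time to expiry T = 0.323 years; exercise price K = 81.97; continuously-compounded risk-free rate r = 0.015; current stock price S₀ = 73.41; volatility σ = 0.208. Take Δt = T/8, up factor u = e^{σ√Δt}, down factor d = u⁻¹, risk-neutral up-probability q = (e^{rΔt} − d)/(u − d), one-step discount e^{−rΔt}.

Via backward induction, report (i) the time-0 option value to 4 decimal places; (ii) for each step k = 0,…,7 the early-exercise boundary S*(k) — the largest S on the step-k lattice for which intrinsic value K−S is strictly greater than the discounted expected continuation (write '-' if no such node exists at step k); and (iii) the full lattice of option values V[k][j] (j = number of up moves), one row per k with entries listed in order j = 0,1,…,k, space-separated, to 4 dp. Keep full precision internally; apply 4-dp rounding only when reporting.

price = 9.2434
boundary = - - 67.5232 64.7592 67.5232 70.4051 73.4100 76.5432
tree:
9.2434
11.7322 6.7337
14.4468 8.9969 4.4496
17.2108 11.6141 6.3570 2.5231
19.8616 14.4468 8.7590 3.9317 1.0994
22.4039 17.2108 11.5649 5.9276 1.9149 0.2747
24.8421 19.8616 14.4468 8.5600 3.2685 0.5463 0.0000
27.1805 22.4039 17.2108 11.5649 5.4268 1.0862 0.0000 0.0000
29.4232 24.8421 19.8616 14.4468 8.5600 2.1600 0.0000 0.0000 0.0000

params: Δt=0.04038 u=1.04268 d=0.95907 q=0.49680 e^(-rΔt)=0.99939
t_8 payoffs: 29.4232 24.8421 19.8616 14.4468 8.5600 2.1600 0.0000 0.0000 0.0000
t_7: node(7,0) S=54.7895 payoff=27.1805 vs cont=27.1309 → 27.1805 [stop]  node(7,1) S=59.5661 payoff=22.4039 vs cont=22.3542 → 22.4039 [stop]  node(7,2) S=64.7592 payoff=17.2108 vs cont=17.1611 → 17.2108 [stop]  node(7,3) S=70.4051 payoff=11.5649 vs cont=11.5153 → 11.5649 [stop]  node(7,4) S=76.5432 payoff=5.4268 vs cont=5.3772 → 5.4268 [stop]  node(7,5) S=83.2163 payoff=0.0000 vs cont=1.0862 → 1.0862 [wait]  node(7,6) S=90.4713 payoff=0.0000 vs cont=0.0000 → 0.0000 [wait]  node(7,7) S=98.3588 payoff=0.0000 vs cont=0.0000 → 0.0000 [wait]  ⇒ S*(7)=76.5432
t_6: node(6,0) S=57.1279 payoff=24.8421 vs cont=24.7925 → 24.8421 [stop]  node(6,1) S=62.1084 payoff=19.8616 vs cont=19.8119 → 19.8616 [stop]  node(6,2) S=67.5232 payoff=14.4468 vs cont=14.3972 → 14.4468 [stop]  node(6,3) S=73.4100 payoff=8.5600 vs cont=8.5104 → 8.5600 [stop]  node(6,4) S=79.8100 payoff=2.1600 vs cont=3.2685 → 3.2685 [wait]  node(6,5) S=86.7680 payoff=0.0000 vs cont=0.5463 → 0.5463 [wait]  node(6,6) S=94.3327 payoff=0.0000 vs cont=0.0000 → 0.0000 [wait]  ⇒ S*(6)=73.4100
t_5: node(5,0) S=59.5661 payoff=22.4039 vs cont=22.3542 → 22.4039 [stop]  node(5,1) S=64.7592 payoff=17.2108 vs cont=17.1611 → 17.2108 [stop]  node(5,2) S=70.4051 payoff=11.5649 vs cont=11.5153 → 11.5649 [stop]  node(5,3) S=76.5432 payoff=5.4268 vs cont=5.9276 → 5.9276 [wait]  node(5,4) S=83.2163 payoff=0.0000 vs cont=1.9149 → 1.9149 [wait]  node(5,5) S=90.4713 payoff=0.0000 vs cont=0.2747 → 0.2747 [wait]  ⇒ S*(5)=70.4051
t_4: node(4,0) S=62.1084 payoff=19.8616 vs cont=19.8119 → 19.8616 [stop]  node(4,1) S=67.5232 payoff=14.4468 vs cont=14.3972 → 14.4468 [stop]  node(4,2) S=73.4100 payoff=8.5600 vs cont=8.7590 → 8.7590 [wait]  node(4,3) S=79.8100 payoff=2.1600 vs cont=3.9317 → 3.9317 [wait]  node(4,4) S=86.7680 payoff=0.0000 vs cont=1.0994 → 1.0994 [wait]  ⇒ S*(4)=67.5232
t_3: node(3,0) S=64.7592 payoff=17.2108 vs cont=17.1611 → 17.2108 [stop]  node(3,1) S=70.4051 payoff=11.5649 vs cont=11.6141 → 11.6141 [wait]  node(3,2) S=76.5432 payoff=5.4268 vs cont=6.3570 → 6.3570 [wait]  node(3,3) S=83.2163 payoff=0.0000 vs cont=2.5231 → 2.5231 [wait]  ⇒ S*(3)=64.7592
t_2: node(2,0) S=67.5232 payoff=14.4468 vs cont=14.4216 → 14.4468 [stop]  node(2,1) S=73.4100 payoff=8.5600 vs cont=8.9969 → 8.9969 [wait]  node(2,2) S=79.8100 payoff=2.1600 vs cont=4.4496 → 4.4496 [wait]  ⇒ S*(2)=67.5232
t_1: node(1,0) S=70.4051 payoff=11.5649 vs cont=11.7322 → 11.7322 [wait]  node(1,1) S=76.5432 payoff=5.4268 vs cont=6.7337 → 6.7337 [wait]  ⇒ S*(1)=-
t_0: node(0,0) S=73.4100 payoff=8.5600 vs cont=9.2434 → 9.2434 [wait]  ⇒ S*(0)=-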